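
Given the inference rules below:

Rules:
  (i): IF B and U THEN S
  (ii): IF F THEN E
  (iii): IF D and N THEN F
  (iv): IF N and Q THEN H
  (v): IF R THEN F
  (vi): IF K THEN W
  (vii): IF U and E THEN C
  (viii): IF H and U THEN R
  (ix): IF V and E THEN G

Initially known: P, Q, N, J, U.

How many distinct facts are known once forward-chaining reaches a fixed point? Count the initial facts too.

Round 1: (iv) [IF N and Q THEN H]. Adds H.
Round 2: (viii) [IF H and U THEN R]. Adds R.
Round 3: (v) [IF R THEN F]. Adds F.
Round 4: (ii) [IF F THEN E]. Adds E.
Round 5: (vii) [IF U and E THEN C]. Adds C.
Closure: {C, E, F, H, J, N, P, Q, R, U} — 10 facts.

10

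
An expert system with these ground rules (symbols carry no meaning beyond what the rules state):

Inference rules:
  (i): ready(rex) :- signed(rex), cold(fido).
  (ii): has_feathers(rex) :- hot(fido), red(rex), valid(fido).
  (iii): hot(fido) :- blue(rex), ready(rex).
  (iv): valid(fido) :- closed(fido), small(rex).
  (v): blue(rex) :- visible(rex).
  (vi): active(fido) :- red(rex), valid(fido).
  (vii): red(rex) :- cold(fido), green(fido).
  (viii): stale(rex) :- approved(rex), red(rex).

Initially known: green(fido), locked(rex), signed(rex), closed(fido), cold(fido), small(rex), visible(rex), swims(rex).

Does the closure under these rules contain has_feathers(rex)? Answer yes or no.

[1] (i) [ready(rex) :- signed(rex), cold(fido).]; (iv) [valid(fido) :- closed(fido), small(rex).]; (v) [blue(rex) :- visible(rex).]; (vii) [red(rex) :- cold(fido), green(fido).]. ⇒ new: ready(rex), valid(fido), blue(rex), red(rex).
[2] (iii) [hot(fido) :- blue(rex), ready(rex).]; (vi) [active(fido) :- red(rex), valid(fido).]. ⇒ new: hot(fido), active(fido).
[3] (ii) [has_feathers(rex) :- hot(fido), red(rex), valid(fido).]. ⇒ new: has_feathers(rex).
has_feathers(rex) appears in round 3, so it is derivable.

yes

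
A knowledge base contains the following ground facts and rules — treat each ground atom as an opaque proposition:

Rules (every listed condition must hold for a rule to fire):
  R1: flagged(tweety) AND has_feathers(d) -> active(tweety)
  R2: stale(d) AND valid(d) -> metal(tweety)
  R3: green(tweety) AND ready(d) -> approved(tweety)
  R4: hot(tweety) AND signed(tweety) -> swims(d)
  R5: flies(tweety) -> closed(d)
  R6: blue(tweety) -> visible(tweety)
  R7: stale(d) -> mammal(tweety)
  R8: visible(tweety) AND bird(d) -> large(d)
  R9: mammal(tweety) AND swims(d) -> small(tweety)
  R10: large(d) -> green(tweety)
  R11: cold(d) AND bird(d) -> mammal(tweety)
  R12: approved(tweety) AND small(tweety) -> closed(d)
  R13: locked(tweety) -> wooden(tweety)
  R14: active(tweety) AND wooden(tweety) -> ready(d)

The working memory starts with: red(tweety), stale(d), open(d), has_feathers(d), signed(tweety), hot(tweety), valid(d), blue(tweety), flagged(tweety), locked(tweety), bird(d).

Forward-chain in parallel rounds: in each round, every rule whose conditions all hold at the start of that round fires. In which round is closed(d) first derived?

Round 1 — R1, R2, R4, R6, R7, R13, derive active(tweety), metal(tweety), swims(d), visible(tweety), mammal(tweety), wooden(tweety).
Round 2 — R8, R9, R14, derive large(d), small(tweety), ready(d).
Round 3 — R10, derive green(tweety).
Round 4 — R3, derive approved(tweety).
Round 5 — R12, derive closed(d).
closed(d) first appears in round 5.

5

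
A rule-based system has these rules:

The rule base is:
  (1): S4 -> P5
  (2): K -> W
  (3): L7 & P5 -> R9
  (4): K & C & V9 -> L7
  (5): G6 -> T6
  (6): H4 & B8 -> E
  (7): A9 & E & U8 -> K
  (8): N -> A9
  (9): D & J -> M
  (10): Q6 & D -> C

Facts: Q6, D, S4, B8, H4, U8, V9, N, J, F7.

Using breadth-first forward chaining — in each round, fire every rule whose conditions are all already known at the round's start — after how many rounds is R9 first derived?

[1] (1) [S4 -> P5]; (6) [H4 & B8 -> E]; (8) [N -> A9]; (9) [D & J -> M]; (10) [Q6 & D -> C]. ⇒ new: P5, E, A9, M, C.
[2] (7) [A9 & E & U8 -> K]. ⇒ new: K.
[3] (2) [K -> W]; (4) [K & C & V9 -> L7]. ⇒ new: W, L7.
[4] (3) [L7 & P5 -> R9]. ⇒ new: R9.
R9 first appears in round 4.

4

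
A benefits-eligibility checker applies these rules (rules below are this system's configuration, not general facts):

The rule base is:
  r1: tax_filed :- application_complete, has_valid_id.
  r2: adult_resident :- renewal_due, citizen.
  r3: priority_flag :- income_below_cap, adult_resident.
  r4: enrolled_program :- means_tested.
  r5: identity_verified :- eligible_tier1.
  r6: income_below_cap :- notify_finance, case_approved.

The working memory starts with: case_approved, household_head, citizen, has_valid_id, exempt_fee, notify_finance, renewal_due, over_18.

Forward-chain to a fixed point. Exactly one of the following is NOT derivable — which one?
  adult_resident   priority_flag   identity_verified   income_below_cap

Round 1: r2 [adult_resident :- renewal_due, citizen.]; r6 [income_below_cap :- notify_finance, case_approved.]. Adds adult_resident, income_below_cap.
Round 2: r3 [priority_flag :- income_below_cap, adult_resident.]. Adds priority_flag.
Derived: adult_resident (round 1), income_below_cap (round 1), priority_flag (round 2). identity_verified never appears in any round.

identity_verified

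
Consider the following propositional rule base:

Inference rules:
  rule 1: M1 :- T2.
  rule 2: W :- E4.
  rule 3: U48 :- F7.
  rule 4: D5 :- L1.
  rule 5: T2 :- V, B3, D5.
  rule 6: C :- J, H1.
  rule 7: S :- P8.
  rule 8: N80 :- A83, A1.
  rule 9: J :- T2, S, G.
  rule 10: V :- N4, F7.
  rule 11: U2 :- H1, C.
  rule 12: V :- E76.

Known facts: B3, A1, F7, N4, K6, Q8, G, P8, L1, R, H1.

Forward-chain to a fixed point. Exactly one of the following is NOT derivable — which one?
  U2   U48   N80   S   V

Round 1: rule 3 [U48 :- F7.]; rule 4 [D5 :- L1.]; rule 7 [S :- P8.]; rule 10 [V :- N4, F7.]. New: U48, D5, S, V.
Round 2: rule 5 [T2 :- V, B3, D5.]. New: T2.
Round 3: rule 1 [M1 :- T2.]; rule 9 [J :- T2, S, G.]. New: M1, J.
Round 4: rule 6 [C :- J, H1.]. New: C.
Round 5: rule 11 [U2 :- H1, C.]. New: U2.
Derived: S (round 1), U48 (round 1), V (round 1), U2 (round 5). N80 never appears in any round.

N80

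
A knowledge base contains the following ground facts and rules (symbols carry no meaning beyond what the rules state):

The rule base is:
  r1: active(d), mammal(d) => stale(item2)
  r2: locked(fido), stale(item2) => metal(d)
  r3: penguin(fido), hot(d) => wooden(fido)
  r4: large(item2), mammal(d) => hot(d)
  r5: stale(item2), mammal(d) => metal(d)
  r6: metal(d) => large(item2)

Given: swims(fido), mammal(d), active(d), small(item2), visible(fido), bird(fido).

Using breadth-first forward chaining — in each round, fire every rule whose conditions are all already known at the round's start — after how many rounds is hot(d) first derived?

Round 1: r1 [active(d), mammal(d) => stale(item2)]. New: stale(item2).
Round 2: r5 [stale(item2), mammal(d) => metal(d)]. New: metal(d).
Round 3: r6 [metal(d) => large(item2)]. New: large(item2).
Round 4: r4 [large(item2), mammal(d) => hot(d)]. New: hot(d).
hot(d) first appears in round 4.

4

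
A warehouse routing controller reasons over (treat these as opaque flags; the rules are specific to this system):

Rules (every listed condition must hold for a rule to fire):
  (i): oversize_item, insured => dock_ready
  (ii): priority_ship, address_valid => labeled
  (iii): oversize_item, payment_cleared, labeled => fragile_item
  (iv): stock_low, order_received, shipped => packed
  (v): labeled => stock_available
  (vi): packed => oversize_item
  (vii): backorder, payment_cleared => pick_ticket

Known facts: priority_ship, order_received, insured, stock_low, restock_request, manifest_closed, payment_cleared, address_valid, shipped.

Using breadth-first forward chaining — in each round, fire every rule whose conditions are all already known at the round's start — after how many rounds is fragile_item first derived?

3

Round 1 fires (ii), (iv), giving labeled, packed.
Round 2 fires (v), (vi), giving stock_available, oversize_item.
Round 3 fires (i), (iii), giving dock_ready, fragile_item.
fragile_item first appears in round 3.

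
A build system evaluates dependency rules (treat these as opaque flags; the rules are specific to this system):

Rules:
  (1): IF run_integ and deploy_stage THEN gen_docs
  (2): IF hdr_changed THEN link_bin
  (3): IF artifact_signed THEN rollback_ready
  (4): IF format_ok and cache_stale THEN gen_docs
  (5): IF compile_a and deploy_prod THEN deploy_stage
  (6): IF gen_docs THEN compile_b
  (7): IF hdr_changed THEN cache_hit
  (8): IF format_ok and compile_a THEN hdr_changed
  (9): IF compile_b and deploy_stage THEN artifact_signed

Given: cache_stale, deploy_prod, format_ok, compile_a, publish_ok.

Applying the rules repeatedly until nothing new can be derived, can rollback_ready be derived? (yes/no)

yes

[1] (4) [IF format_ok and cache_stale THEN gen_docs]; (5) [IF compile_a and deploy_prod THEN deploy_stage]; (8) [IF format_ok and compile_a THEN hdr_changed]. ⇒ new: gen_docs, deploy_stage, hdr_changed.
[2] (2) [IF hdr_changed THEN link_bin]; (6) [IF gen_docs THEN compile_b]; (7) [IF hdr_changed THEN cache_hit]. ⇒ new: link_bin, compile_b, cache_hit.
[3] (9) [IF compile_b and deploy_stage THEN artifact_signed]. ⇒ new: artifact_signed.
[4] (3) [IF artifact_signed THEN rollback_ready]. ⇒ new: rollback_ready.
rollback_ready appears in round 4, so it is derivable.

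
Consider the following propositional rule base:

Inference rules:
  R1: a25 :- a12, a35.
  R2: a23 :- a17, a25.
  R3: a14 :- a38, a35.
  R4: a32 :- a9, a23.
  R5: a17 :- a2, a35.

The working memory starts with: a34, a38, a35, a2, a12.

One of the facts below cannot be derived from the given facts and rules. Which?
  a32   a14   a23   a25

a32

Round 1: R1 [a25 :- a12, a35.]; R3 [a14 :- a38, a35.]; R5 [a17 :- a2, a35.]. New: a25, a14, a17.
Round 2: R2 [a23 :- a17, a25.]. New: a23.
Derived: a23 (round 2), a14 (round 1), a25 (round 1). a32 never appears in any round.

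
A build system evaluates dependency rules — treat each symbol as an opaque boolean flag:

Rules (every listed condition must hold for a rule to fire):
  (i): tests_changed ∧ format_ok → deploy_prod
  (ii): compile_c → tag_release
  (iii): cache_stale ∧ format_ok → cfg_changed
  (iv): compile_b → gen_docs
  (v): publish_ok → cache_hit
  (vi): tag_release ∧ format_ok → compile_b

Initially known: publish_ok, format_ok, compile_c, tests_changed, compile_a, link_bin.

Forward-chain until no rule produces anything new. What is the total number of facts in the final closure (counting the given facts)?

11

[1] (i) [tests_changed ∧ format_ok → deploy_prod]; (ii) [compile_c → tag_release]; (v) [publish_ok → cache_hit]. ⇒ new: deploy_prod, tag_release, cache_hit.
[2] (vi) [tag_release ∧ format_ok → compile_b]. ⇒ new: compile_b.
[3] (iv) [compile_b → gen_docs]. ⇒ new: gen_docs.
Closure: {cache_hit, compile_a, compile_b, compile_c, deploy_prod, format_ok, gen_docs, link_bin, publish_ok, tag_release, tests_changed} — 11 facts.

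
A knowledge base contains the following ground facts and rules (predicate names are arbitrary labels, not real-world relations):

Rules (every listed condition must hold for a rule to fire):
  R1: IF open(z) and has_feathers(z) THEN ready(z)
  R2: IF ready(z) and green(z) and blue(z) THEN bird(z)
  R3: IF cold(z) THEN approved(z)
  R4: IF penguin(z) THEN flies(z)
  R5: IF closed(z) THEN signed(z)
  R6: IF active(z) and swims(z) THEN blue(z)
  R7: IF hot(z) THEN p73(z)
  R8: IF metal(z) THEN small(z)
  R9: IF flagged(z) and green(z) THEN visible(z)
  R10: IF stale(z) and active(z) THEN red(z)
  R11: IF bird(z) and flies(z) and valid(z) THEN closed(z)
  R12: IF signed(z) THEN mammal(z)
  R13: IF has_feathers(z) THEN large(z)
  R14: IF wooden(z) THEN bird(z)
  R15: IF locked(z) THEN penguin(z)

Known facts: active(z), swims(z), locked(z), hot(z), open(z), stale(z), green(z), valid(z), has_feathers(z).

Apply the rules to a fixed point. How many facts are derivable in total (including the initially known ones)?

20

[1] R1 [IF open(z) and has_feathers(z) THEN ready(z)]; R6 [IF active(z) and swims(z) THEN blue(z)]; R7 [IF hot(z) THEN p73(z)]; R10 [IF stale(z) and active(z) THEN red(z)]; R13 [IF has_feathers(z) THEN large(z)]; R15 [IF locked(z) THEN penguin(z)]. ⇒ new: ready(z), blue(z), p73(z), red(z), large(z), penguin(z).
[2] R2 [IF ready(z) and green(z) and blue(z) THEN bird(z)]; R4 [IF penguin(z) THEN flies(z)]. ⇒ new: bird(z), flies(z).
[3] R11 [IF bird(z) and flies(z) and valid(z) THEN closed(z)]. ⇒ new: closed(z).
[4] R5 [IF closed(z) THEN signed(z)]. ⇒ new: signed(z).
[5] R12 [IF signed(z) THEN mammal(z)]. ⇒ new: mammal(z).
Closure: {active(z), bird(z), blue(z), closed(z), flies(z), green(z), has_feathers(z), hot(z), large(z), locked(z), mammal(z), open(z), p73(z), penguin(z), ready(z), red(z), signed(z), stale(z), swims(z), valid(z)} — 20 facts.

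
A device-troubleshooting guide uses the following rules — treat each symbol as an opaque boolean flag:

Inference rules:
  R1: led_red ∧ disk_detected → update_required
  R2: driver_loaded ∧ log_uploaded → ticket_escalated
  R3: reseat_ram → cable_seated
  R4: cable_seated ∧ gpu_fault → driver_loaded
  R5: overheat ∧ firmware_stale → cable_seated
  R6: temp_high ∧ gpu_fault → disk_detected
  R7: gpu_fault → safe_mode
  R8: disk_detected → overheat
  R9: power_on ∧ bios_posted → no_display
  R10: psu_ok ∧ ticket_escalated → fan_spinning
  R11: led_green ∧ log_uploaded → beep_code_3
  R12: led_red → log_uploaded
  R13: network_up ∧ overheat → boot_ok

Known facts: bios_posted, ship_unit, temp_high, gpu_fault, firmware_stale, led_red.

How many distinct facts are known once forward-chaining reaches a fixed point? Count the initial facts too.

Round 1: R6 [temp_high ∧ gpu_fault → disk_detected]; R7 [gpu_fault → safe_mode]; R12 [led_red → log_uploaded]. Adds disk_detected, safe_mode, log_uploaded.
Round 2: R1 [led_red ∧ disk_detected → update_required]; R8 [disk_detected → overheat]. Adds update_required, overheat.
Round 3: R5 [overheat ∧ firmware_stale → cable_seated]. Adds cable_seated.
Round 4: R4 [cable_seated ∧ gpu_fault → driver_loaded]. Adds driver_loaded.
Round 5: R2 [driver_loaded ∧ log_uploaded → ticket_escalated]. Adds ticket_escalated.
Closure: {bios_posted, cable_seated, disk_detected, driver_loaded, firmware_stale, gpu_fault, led_red, log_uploaded, overheat, safe_mode, ship_unit, temp_high, ticket_escalated, update_required} — 14 facts.

14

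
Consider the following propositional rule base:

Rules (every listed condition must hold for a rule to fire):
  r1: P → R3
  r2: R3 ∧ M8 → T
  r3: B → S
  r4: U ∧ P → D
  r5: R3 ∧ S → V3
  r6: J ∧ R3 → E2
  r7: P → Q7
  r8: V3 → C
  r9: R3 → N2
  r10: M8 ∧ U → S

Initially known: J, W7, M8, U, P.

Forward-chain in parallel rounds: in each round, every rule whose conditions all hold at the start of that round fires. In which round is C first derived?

Round 1: r1 [P → R3]; r4 [U ∧ P → D]; r7 [P → Q7]; r10 [M8 ∧ U → S]. Adds R3, D, Q7, S.
Round 2: r2 [R3 ∧ M8 → T]; r5 [R3 ∧ S → V3]; r6 [J ∧ R3 → E2]; r9 [R3 → N2]. Adds T, V3, E2, N2.
Round 3: r8 [V3 → C]. Adds C.
C first appears in round 3.

3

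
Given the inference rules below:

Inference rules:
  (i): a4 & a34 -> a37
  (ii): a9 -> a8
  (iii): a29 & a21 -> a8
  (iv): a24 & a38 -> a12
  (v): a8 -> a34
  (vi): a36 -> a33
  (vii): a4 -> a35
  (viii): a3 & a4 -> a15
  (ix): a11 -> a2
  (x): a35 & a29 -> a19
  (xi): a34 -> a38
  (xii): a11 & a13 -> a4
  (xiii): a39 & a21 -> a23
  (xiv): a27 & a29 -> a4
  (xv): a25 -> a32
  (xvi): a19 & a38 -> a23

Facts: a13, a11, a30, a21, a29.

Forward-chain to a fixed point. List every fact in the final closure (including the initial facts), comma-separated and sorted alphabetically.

a11, a13, a19, a2, a21, a23, a29, a30, a34, a35, a37, a38, a4, a8

Round 1: (iii) [a29 & a21 -> a8]; (ix) [a11 -> a2]; (xii) [a11 & a13 -> a4]. Adds a8, a2, a4.
Round 2: (v) [a8 -> a34]; (vii) [a4 -> a35]. Adds a34, a35.
Round 3: (i) [a4 & a34 -> a37]; (x) [a35 & a29 -> a19]; (xi) [a34 -> a38]. Adds a37, a19, a38.
Round 4: (xvi) [a19 & a38 -> a23]. Adds a23.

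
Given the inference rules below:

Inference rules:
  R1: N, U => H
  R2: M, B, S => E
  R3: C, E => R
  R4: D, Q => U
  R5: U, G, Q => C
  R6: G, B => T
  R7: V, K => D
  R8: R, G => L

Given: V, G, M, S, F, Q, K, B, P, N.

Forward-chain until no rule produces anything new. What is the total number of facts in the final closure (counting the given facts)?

18

Round 1 — R2, R6, R7, derive E, T, D.
Round 2 — R4, derive U.
Round 3 — R1, R5, derive H, C.
Round 4 — R3, derive R.
Round 5 — R8, derive L.
Closure: {B, C, D, E, F, G, H, K, L, M, N, P, Q, R, S, T, U, V} — 18 facts.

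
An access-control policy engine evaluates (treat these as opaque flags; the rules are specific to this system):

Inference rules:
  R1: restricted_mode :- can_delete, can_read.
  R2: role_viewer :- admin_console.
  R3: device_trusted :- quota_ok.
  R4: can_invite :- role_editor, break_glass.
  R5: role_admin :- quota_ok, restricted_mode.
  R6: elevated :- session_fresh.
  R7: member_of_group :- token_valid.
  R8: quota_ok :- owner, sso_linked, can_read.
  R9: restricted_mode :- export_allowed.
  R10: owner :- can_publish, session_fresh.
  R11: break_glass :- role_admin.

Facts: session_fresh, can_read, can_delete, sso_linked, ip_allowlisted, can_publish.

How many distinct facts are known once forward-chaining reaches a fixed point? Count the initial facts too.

Round 1 fires R1, R6, R10, giving restricted_mode, elevated, owner.
Round 2 fires R8, giving quota_ok.
Round 3 fires R3, R5, giving device_trusted, role_admin.
Round 4 fires R11, giving break_glass.
Closure: {break_glass, can_delete, can_publish, can_read, device_trusted, elevated, ip_allowlisted, owner, quota_ok, restricted_mode, role_admin, session_fresh, sso_linked} — 13 facts.

13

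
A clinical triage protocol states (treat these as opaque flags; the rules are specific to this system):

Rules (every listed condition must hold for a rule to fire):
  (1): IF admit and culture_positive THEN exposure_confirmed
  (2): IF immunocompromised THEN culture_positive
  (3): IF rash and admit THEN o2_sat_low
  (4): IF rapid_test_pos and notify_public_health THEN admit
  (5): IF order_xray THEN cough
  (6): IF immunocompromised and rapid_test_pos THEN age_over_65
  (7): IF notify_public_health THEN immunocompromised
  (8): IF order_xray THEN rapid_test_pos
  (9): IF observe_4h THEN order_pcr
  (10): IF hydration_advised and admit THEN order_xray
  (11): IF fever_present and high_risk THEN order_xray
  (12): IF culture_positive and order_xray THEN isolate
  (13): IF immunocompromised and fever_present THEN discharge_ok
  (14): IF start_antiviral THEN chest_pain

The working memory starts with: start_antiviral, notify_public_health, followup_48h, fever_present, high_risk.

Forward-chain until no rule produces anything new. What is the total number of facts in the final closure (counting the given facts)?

16

[1] (7) [IF notify_public_health THEN immunocompromised]; (11) [IF fever_present and high_risk THEN order_xray]; (14) [IF start_antiviral THEN chest_pain]. ⇒ new: immunocompromised, order_xray, chest_pain.
[2] (2) [IF immunocompromised THEN culture_positive]; (5) [IF order_xray THEN cough]; (8) [IF order_xray THEN rapid_test_pos]; (13) [IF immunocompromised and fever_present THEN discharge_ok]. ⇒ new: culture_positive, cough, rapid_test_pos, discharge_ok.
[3] (4) [IF rapid_test_pos and notify_public_health THEN admit]; (6) [IF immunocompromised and rapid_test_pos THEN age_over_65]; (12) [IF culture_positive and order_xray THEN isolate]. ⇒ new: admit, age_over_65, isolate.
[4] (1) [IF admit and culture_positive THEN exposure_confirmed]. ⇒ new: exposure_confirmed.
Closure: {admit, age_over_65, chest_pain, cough, culture_positive, discharge_ok, exposure_confirmed, fever_present, followup_48h, high_risk, immunocompromised, isolate, notify_public_health, order_xray, rapid_test_pos, start_antiviral} — 16 facts.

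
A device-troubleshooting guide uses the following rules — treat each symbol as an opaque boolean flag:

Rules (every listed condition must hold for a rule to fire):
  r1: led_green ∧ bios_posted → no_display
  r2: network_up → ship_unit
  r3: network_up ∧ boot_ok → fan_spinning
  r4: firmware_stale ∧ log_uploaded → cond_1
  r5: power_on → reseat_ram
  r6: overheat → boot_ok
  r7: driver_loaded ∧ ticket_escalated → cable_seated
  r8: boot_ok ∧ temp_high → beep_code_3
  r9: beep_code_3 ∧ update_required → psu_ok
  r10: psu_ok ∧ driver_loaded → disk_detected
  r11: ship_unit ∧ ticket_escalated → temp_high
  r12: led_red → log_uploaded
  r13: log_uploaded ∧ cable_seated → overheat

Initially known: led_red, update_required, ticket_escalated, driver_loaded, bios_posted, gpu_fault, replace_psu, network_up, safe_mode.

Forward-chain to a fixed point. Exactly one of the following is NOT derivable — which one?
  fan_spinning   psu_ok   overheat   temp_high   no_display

no_display

Round 1 — r2, r7, r12, derive ship_unit, cable_seated, log_uploaded.
Round 2 — r11, r13, derive temp_high, overheat.
Round 3 — r6, derive boot_ok.
Round 4 — r3, r8, derive fan_spinning, beep_code_3.
Round 5 — r9, derive psu_ok.
Round 6 — r10, derive disk_detected.
Derived: psu_ok (round 5), overheat (round 2), temp_high (round 2), fan_spinning (round 4). no_display never appears in any round.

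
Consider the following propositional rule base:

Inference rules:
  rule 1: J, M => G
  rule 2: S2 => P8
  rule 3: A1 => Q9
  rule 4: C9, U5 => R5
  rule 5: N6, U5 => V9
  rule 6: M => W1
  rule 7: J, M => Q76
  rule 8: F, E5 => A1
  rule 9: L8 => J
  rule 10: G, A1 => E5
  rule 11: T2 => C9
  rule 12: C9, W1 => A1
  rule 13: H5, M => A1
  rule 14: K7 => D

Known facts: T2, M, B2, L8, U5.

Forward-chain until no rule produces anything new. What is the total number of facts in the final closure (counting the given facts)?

Round 1: rule 6 [M => W1]; rule 9 [L8 => J]; rule 11 [T2 => C9]. Adds W1, J, C9.
Round 2: rule 1 [J, M => G]; rule 4 [C9, U5 => R5]; rule 7 [J, M => Q76]; rule 12 [C9, W1 => A1]. Adds G, R5, Q76, A1.
Round 3: rule 3 [A1 => Q9]; rule 10 [G, A1 => E5]. Adds Q9, E5.
Closure: {A1, B2, C9, E5, G, J, L8, M, Q76, Q9, R5, T2, U5, W1} — 14 facts.

14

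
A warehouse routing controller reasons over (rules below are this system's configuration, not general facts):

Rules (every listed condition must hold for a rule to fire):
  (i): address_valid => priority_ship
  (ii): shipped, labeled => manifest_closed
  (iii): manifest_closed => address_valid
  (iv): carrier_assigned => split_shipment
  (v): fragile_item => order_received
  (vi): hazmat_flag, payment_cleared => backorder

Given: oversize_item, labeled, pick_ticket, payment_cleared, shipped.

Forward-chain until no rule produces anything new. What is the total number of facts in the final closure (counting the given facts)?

Round 1 fires (ii), giving manifest_closed.
Round 2 fires (iii), giving address_valid.
Round 3 fires (i), giving priority_ship.
Closure: {address_valid, labeled, manifest_closed, oversize_item, payment_cleared, pick_ticket, priority_ship, shipped} — 8 facts.

8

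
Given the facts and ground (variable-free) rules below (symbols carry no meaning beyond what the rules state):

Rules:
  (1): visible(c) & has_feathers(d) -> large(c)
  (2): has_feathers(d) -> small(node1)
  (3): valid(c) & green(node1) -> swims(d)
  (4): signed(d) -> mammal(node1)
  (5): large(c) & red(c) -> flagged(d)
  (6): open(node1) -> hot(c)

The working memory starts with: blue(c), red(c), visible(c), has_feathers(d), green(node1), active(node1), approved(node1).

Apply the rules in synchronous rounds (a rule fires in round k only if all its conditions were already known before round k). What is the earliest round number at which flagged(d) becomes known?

2

Round 1: (1) [visible(c) & has_feathers(d) -> large(c)]; (2) [has_feathers(d) -> small(node1)]. New: large(c), small(node1).
Round 2: (5) [large(c) & red(c) -> flagged(d)]. New: flagged(d).
flagged(d) first appears in round 2.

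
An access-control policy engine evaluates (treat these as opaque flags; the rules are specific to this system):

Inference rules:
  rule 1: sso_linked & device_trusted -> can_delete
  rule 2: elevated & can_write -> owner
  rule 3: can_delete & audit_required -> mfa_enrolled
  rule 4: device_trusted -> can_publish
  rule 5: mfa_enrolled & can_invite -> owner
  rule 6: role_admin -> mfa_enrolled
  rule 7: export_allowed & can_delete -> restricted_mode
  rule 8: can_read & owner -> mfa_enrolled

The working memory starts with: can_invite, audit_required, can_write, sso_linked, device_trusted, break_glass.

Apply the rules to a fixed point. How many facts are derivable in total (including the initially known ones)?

10

Round 1 fires rule 1, rule 4, giving can_delete, can_publish.
Round 2 fires rule 3, giving mfa_enrolled.
Round 3 fires rule 5, giving owner.
Closure: {audit_required, break_glass, can_delete, can_invite, can_publish, can_write, device_trusted, mfa_enrolled, owner, sso_linked} — 10 facts.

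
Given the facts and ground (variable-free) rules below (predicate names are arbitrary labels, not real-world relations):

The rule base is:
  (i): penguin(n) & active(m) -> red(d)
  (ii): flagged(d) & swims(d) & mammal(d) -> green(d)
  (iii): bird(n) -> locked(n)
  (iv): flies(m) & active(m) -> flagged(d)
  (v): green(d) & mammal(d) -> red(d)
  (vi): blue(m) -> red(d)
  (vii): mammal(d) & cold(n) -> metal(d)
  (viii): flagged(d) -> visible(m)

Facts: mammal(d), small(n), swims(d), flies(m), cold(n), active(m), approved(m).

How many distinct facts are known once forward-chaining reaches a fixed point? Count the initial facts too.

Round 1 fires (iv), (vii), giving flagged(d), metal(d).
Round 2 fires (ii), (viii), giving green(d), visible(m).
Round 3 fires (v), giving red(d).
Closure: {active(m), approved(m), cold(n), flagged(d), flies(m), green(d), mammal(d), metal(d), red(d), small(n), swims(d), visible(m)} — 12 facts.

12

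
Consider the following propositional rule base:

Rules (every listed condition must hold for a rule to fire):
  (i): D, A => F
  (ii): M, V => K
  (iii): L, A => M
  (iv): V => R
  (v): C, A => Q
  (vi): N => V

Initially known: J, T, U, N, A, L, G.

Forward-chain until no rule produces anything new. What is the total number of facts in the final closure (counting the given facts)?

Round 1 fires (iii), (vi), giving M, V.
Round 2 fires (ii), (iv), giving K, R.
Closure: {A, G, J, K, L, M, N, R, T, U, V} — 11 facts.

11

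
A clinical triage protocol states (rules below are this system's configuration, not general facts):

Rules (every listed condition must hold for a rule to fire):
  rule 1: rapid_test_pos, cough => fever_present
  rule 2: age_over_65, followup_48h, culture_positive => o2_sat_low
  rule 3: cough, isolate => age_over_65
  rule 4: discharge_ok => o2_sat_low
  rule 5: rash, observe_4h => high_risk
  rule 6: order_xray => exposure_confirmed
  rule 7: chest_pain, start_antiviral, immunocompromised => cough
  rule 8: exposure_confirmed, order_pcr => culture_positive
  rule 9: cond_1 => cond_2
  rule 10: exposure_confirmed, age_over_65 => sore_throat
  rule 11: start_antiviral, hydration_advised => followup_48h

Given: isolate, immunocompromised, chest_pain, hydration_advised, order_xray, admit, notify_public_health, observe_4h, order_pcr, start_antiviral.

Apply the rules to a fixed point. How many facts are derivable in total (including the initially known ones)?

[1] rule 6 [order_xray => exposure_confirmed]; rule 7 [chest_pain, start_antiviral, immunocompromised => cough]; rule 11 [start_antiviral, hydration_advised => followup_48h]. ⇒ new: exposure_confirmed, cough, followup_48h.
[2] rule 3 [cough, isolate => age_over_65]; rule 8 [exposure_confirmed, order_pcr => culture_positive]. ⇒ new: age_over_65, culture_positive.
[3] rule 2 [age_over_65, followup_48h, culture_positive => o2_sat_low]; rule 10 [exposure_confirmed, age_over_65 => sore_throat]. ⇒ new: o2_sat_low, sore_throat.
Closure: {admit, age_over_65, chest_pain, cough, culture_positive, exposure_confirmed, followup_48h, hydration_advised, immunocompromised, isolate, notify_public_health, o2_sat_low, observe_4h, order_pcr, order_xray, sore_throat, start_antiviral} — 17 facts.

17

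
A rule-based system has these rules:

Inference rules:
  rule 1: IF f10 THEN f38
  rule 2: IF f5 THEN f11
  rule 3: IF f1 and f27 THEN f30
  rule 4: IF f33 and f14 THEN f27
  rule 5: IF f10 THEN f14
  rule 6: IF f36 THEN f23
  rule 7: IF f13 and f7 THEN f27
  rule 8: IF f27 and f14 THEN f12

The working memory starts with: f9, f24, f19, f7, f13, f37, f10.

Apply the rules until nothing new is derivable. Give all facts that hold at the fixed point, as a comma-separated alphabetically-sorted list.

Round 1: rule 1 [IF f10 THEN f38]; rule 5 [IF f10 THEN f14]; rule 7 [IF f13 and f7 THEN f27]. Adds f38, f14, f27.
Round 2: rule 8 [IF f27 and f14 THEN f12]. Adds f12.

f10, f12, f13, f14, f19, f24, f27, f37, f38, f7, f9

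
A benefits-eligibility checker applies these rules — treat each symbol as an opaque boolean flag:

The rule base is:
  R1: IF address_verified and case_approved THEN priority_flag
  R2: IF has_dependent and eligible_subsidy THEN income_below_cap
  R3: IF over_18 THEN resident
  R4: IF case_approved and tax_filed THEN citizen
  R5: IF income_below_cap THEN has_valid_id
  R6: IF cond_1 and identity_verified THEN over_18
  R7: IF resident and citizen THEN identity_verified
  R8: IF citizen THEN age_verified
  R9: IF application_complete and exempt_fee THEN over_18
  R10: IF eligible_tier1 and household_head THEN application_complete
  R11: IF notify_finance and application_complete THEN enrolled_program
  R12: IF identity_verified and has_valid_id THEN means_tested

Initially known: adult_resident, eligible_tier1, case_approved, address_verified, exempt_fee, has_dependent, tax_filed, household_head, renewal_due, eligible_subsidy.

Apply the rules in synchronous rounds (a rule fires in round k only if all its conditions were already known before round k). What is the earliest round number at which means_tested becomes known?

Round 1 fires R1, R2, R4, R10, giving priority_flag, income_below_cap, citizen, application_complete.
Round 2 fires R5, R8, R9, giving has_valid_id, age_verified, over_18.
Round 3 fires R3, giving resident.
Round 4 fires R7, giving identity_verified.
Round 5 fires R12, giving means_tested.
means_tested first appears in round 5.

5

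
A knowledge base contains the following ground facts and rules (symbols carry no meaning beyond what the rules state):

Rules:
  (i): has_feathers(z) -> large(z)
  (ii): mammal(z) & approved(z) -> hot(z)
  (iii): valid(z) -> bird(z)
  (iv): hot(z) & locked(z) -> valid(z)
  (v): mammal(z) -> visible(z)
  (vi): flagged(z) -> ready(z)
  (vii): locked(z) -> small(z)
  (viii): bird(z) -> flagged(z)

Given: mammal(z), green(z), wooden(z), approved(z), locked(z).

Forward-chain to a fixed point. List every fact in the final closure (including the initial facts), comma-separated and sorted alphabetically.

approved(z), bird(z), flagged(z), green(z), hot(z), locked(z), mammal(z), ready(z), small(z), valid(z), visible(z), wooden(z)

[1] (ii) [mammal(z) & approved(z) -> hot(z)]; (v) [mammal(z) -> visible(z)]; (vii) [locked(z) -> small(z)]. ⇒ new: hot(z), visible(z), small(z).
[2] (iv) [hot(z) & locked(z) -> valid(z)]. ⇒ new: valid(z).
[3] (iii) [valid(z) -> bird(z)]. ⇒ new: bird(z).
[4] (viii) [bird(z) -> flagged(z)]. ⇒ new: flagged(z).
[5] (vi) [flagged(z) -> ready(z)]. ⇒ new: ready(z).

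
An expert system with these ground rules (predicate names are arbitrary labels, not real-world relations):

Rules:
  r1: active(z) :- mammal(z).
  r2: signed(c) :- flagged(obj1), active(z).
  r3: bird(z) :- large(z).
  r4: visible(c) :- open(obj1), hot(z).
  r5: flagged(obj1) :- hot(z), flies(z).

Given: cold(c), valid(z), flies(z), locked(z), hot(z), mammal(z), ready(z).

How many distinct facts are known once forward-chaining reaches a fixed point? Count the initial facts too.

Round 1: r1 [active(z) :- mammal(z).]; r5 [flagged(obj1) :- hot(z), flies(z).]. New: active(z), flagged(obj1).
Round 2: r2 [signed(c) :- flagged(obj1), active(z).]. New: signed(c).
Closure: {active(z), cold(c), flagged(obj1), flies(z), hot(z), locked(z), mammal(z), ready(z), signed(c), valid(z)} — 10 facts.

10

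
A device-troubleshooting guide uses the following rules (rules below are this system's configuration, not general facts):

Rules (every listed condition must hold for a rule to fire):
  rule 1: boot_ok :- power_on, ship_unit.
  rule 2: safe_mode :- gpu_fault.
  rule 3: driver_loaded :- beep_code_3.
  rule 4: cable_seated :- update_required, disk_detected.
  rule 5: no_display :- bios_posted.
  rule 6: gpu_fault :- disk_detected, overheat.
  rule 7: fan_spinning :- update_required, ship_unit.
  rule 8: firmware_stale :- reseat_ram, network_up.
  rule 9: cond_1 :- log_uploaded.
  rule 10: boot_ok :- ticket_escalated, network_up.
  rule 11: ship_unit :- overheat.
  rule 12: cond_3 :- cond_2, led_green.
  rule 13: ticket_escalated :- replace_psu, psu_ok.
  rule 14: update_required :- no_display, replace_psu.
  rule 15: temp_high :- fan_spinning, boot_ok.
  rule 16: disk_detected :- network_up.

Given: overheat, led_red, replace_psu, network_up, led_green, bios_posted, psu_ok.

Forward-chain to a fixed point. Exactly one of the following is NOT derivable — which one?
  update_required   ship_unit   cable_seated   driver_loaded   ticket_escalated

[1] rule 5 [no_display :- bios_posted.]; rule 11 [ship_unit :- overheat.]; rule 13 [ticket_escalated :- replace_psu, psu_ok.]; rule 16 [disk_detected :- network_up.]. ⇒ new: no_display, ship_unit, ticket_escalated, disk_detected.
[2] rule 6 [gpu_fault :- disk_detected, overheat.]; rule 10 [boot_ok :- ticket_escalated, network_up.]; rule 14 [update_required :- no_display, replace_psu.]. ⇒ new: gpu_fault, boot_ok, update_required.
[3] rule 2 [safe_mode :- gpu_fault.]; rule 4 [cable_seated :- update_required, disk_detected.]; rule 7 [fan_spinning :- update_required, ship_unit.]. ⇒ new: safe_mode, cable_seated, fan_spinning.
[4] rule 15 [temp_high :- fan_spinning, boot_ok.]. ⇒ new: temp_high.
Derived: ticket_escalated (round 1), cable_seated (round 3), ship_unit (round 1), update_required (round 2). driver_loaded never appears in any round.

driver_loaded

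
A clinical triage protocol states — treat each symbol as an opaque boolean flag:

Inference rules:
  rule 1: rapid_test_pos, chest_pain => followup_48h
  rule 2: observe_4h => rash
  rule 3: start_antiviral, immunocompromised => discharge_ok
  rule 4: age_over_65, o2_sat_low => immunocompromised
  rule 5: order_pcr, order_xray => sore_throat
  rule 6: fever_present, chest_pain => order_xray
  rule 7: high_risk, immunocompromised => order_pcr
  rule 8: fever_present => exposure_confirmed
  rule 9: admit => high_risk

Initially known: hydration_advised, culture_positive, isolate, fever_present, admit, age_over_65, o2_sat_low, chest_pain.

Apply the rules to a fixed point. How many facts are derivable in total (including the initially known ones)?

14

Round 1: rule 4 [age_over_65, o2_sat_low => immunocompromised]; rule 6 [fever_present, chest_pain => order_xray]; rule 8 [fever_present => exposure_confirmed]; rule 9 [admit => high_risk]. New: immunocompromised, order_xray, exposure_confirmed, high_risk.
Round 2: rule 7 [high_risk, immunocompromised => order_pcr]. New: order_pcr.
Round 3: rule 5 [order_pcr, order_xray => sore_throat]. New: sore_throat.
Closure: {admit, age_over_65, chest_pain, culture_positive, exposure_confirmed, fever_present, high_risk, hydration_advised, immunocompromised, isolate, o2_sat_low, order_pcr, order_xray, sore_throat} — 14 facts.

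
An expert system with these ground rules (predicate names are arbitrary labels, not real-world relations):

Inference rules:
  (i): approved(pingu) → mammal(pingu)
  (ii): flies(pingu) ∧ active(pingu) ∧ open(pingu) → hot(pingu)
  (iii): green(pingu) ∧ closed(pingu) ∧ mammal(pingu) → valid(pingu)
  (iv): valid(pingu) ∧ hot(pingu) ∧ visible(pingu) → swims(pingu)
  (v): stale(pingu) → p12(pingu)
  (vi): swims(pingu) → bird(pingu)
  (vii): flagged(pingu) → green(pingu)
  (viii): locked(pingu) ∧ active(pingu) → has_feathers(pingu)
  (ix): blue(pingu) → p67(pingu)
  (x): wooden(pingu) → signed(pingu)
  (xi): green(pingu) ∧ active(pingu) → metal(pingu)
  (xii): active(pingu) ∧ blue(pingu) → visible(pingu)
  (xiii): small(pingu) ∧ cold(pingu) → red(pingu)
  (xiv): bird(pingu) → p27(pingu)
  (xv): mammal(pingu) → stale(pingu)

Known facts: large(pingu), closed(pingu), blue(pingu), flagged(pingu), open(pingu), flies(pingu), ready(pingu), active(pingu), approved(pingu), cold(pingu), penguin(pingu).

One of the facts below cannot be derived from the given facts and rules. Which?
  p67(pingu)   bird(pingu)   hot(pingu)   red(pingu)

Round 1 — (i), (ii), (vii), (ix), (xii), derive mammal(pingu), hot(pingu), green(pingu), p67(pingu), visible(pingu).
Round 2 — (iii), (xi), (xv), derive valid(pingu), metal(pingu), stale(pingu).
Round 3 — (iv), (v), derive swims(pingu), p12(pingu).
Round 4 — (vi), derive bird(pingu).
Round 5 — (xiv), derive p27(pingu).
Derived: p67(pingu) (round 1), hot(pingu) (round 1), bird(pingu) (round 4). red(pingu) never appears in any round.

red(pingu)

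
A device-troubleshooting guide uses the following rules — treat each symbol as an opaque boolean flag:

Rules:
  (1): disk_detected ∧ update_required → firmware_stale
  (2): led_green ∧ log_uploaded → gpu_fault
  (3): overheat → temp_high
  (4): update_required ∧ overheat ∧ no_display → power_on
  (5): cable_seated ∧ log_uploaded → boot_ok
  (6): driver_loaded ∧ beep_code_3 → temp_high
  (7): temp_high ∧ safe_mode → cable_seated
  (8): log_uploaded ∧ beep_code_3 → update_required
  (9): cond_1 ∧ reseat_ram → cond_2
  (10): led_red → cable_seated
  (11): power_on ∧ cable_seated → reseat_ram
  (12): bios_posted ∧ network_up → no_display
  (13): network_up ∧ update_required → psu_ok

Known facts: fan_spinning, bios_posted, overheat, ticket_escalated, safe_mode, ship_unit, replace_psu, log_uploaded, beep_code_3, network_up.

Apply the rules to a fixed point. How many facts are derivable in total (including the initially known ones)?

[1] (3) [overheat → temp_high]; (8) [log_uploaded ∧ beep_code_3 → update_required]; (12) [bios_posted ∧ network_up → no_display]. ⇒ new: temp_high, update_required, no_display.
[2] (4) [update_required ∧ overheat ∧ no_display → power_on]; (7) [temp_high ∧ safe_mode → cable_seated]; (13) [network_up ∧ update_required → psu_ok]. ⇒ new: power_on, cable_seated, psu_ok.
[3] (5) [cable_seated ∧ log_uploaded → boot_ok]; (11) [power_on ∧ cable_seated → reseat_ram]. ⇒ new: boot_ok, reseat_ram.
Closure: {beep_code_3, bios_posted, boot_ok, cable_seated, fan_spinning, log_uploaded, network_up, no_display, overheat, power_on, psu_ok, replace_psu, reseat_ram, safe_mode, ship_unit, temp_high, ticket_escalated, update_required} — 18 facts.

18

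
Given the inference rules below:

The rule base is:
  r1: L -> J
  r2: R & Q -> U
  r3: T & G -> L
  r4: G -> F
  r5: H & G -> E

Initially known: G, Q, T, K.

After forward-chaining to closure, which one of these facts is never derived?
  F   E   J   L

E

Round 1: r3 [T & G -> L]; r4 [G -> F]. Adds L, F.
Round 2: r1 [L -> J]. Adds J.
Derived: J (round 2), F (round 1), L (round 1). E never appears in any round.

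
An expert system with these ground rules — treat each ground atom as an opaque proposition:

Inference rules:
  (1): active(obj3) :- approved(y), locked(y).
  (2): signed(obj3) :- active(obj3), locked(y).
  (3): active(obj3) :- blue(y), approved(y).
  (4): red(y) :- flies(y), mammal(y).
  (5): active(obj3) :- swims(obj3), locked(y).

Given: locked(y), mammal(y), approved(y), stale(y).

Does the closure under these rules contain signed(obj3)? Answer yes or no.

Round 1 fires (1), giving active(obj3).
Round 2 fires (2), giving signed(obj3).
signed(obj3) appears in round 2, so it is derivable.

yes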